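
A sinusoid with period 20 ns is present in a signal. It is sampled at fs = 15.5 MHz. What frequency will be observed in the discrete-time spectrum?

T = 20 ns → f = 1/T = 50 MHz.
50 MHz mod fs = 3.5 MHz.
3.5 MHz ≤ fs/2 = 7.75 MHz, appears at 3.5 MHz.

3.5 MHz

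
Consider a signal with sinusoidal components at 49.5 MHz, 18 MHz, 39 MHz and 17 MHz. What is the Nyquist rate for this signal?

Highest-frequency component: 49.5 MHz.
Nyquist rate = 2 × 49.5 MHz = 99 MHz.

99 MHz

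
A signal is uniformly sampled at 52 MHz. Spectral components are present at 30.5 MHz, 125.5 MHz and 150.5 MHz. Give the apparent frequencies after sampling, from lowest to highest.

fs/2 = 26 MHz.
30.5 MHz > fs/2 = 26 MHz, folds to fs − 30.5 MHz = 21.5 MHz.
125.5 MHz mod fs = 21.5 MHz.
21.5 MHz ≤ fs/2 = 26 MHz, appears at 21.5 MHz.
150.5 MHz mod fs = 46.5 MHz.
46.5 MHz > fs/2 = 26 MHz, folds to fs − 46.5 MHz = 5.5 MHz.
Distinct values: {5.5 MHz, 21.5 MHz}.

5.5 MHz, 21.5 MHz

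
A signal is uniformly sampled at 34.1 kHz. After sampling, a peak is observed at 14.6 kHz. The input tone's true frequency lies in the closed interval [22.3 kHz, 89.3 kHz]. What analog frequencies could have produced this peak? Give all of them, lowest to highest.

Frequencies that alias to 14.6 kHz are k·fs ± 14.6 kHz for integer k ≥ 0.
k=0: 14.6 kHz.
k=1: 19.5 kHz, 48.7 kHz.
k=2: 53.6 kHz, 82.8 kHz.
k=3: 87.7 kHz, 116.9 kHz.
k=4: 121.8 kHz, 151 kHz.
Within [22.3 kHz, 89.3 kHz]: 48.7 kHz, 53.6 kHz, 82.8 kHz, 87.7 kHz.

48.7 kHz, 53.6 kHz, 82.8 kHz, 87.7 kHz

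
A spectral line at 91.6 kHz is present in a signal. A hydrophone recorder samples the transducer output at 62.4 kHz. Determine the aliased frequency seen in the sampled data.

91.6 kHz mod fs = 29.2 kHz.
29.2 kHz ≤ fs/2 = 31.2 kHz, appears at 29.2 kHz.

29.2 kHz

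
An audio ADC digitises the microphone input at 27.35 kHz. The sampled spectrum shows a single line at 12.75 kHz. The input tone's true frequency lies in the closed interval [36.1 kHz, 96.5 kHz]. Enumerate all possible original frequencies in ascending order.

Frequencies that alias to 12.75 kHz are k·fs ± 12.75 kHz for integer k ≥ 0.
k=0: 12.75 kHz.
k=1: 14.6 kHz, 40.1 kHz.
k=2: 41.95 kHz, 67.45 kHz.
k=3: 69.3 kHz, 94.8 kHz.
k=4: 96.65 kHz, 122.15 kHz.
Within [36.1 kHz, 96.5 kHz]: 40.1 kHz, 41.95 kHz, 67.45 kHz, 69.3 kHz, 94.8 kHz.

40.1 kHz, 41.95 kHz, 67.45 kHz, 69.3 kHz, 94.8 kHz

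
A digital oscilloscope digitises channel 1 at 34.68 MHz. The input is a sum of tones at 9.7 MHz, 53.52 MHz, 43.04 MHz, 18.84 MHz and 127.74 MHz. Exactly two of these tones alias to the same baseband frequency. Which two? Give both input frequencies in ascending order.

fs/2 = 17.34 MHz.
9.7 MHz ≤ fs/2 = 17.34 MHz, passes unchanged.
53.52 MHz mod fs = 18.84 MHz.
18.84 MHz > fs/2 = 17.34 MHz, folds to fs − 18.84 MHz = 15.84 MHz.
43.04 MHz mod fs = 8.36 MHz.
8.36 MHz ≤ fs/2 = 17.34 MHz, appears at 8.36 MHz.
18.84 MHz > fs/2 = 17.34 MHz, folds to fs − 18.84 MHz = 15.84 MHz.
127.74 MHz mod fs = 23.7 MHz.
23.7 MHz > fs/2 = 17.34 MHz, folds to fs − 23.7 MHz = 10.98 MHz.
18.84 MHz and 53.52 MHz both map to 15.84 MHz.

18.84 MHz, 53.52 MHz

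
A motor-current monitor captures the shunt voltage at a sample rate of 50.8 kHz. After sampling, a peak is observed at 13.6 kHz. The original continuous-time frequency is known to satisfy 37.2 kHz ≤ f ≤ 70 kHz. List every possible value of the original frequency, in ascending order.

Frequencies that alias to 13.6 kHz are k·fs ± 13.6 kHz for integer k ≥ 0.
k=0: 13.6 kHz.
k=1: 37.2 kHz, 64.4 kHz.
k=2: 88 kHz, 115.2 kHz.
Within [37.2 kHz, 70 kHz]: 37.2 kHz, 64.4 kHz.

37.2 kHz, 64.4 kHz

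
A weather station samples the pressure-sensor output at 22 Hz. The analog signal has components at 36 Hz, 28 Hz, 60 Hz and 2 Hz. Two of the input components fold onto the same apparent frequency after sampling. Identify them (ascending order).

fs/2 = 11 Hz.
36 Hz mod fs = 14 Hz.
14 Hz > fs/2 = 11 Hz, folds to fs − 14 Hz = 8 Hz.
28 Hz mod fs = 6 Hz.
6 Hz ≤ fs/2 = 11 Hz, appears at 6 Hz.
60 Hz mod fs = 16 Hz.
16 Hz > fs/2 = 11 Hz, folds to fs − 16 Hz = 6 Hz.
2 Hz ≤ fs/2 = 11 Hz, passes unchanged.
28 Hz and 60 Hz both map to 6 Hz.

28 Hz, 60 Hz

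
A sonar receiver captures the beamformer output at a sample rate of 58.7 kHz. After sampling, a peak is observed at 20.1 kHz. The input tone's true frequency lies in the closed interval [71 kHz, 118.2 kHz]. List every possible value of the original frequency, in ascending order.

Frequencies that alias to 20.1 kHz are k·fs ± 20.1 kHz for integer k ≥ 0.
k=0: 20.1 kHz.
k=1: 38.6 kHz, 78.8 kHz.
k=2: 97.3 kHz, 137.5 kHz.
k=3: 156 kHz, 196.2 kHz.
Within [71 kHz, 118.2 kHz]: 78.8 kHz, 97.3 kHz.

78.8 kHz, 97.3 kHz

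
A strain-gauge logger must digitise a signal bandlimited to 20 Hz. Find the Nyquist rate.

Nyquist rate = 2 × 20 Hz = 40 Hz.

40 Hz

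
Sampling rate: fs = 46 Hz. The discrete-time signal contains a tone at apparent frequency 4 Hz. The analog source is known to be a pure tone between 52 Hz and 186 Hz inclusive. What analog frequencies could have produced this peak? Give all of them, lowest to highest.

88 Hz, 96 Hz, 134 Hz, 142 Hz, 180 Hz

Frequencies that alias to 4 Hz are k·fs ± 4 Hz for integer k ≥ 0.
k=0: 4 Hz.
k=1: 42 Hz, 50 Hz.
k=2: 88 Hz, 96 Hz.
k=3: 134 Hz, 142 Hz.
k=4: 180 Hz, 188 Hz.
k=5: 226 Hz, 234 Hz.
Within [52 Hz, 186 Hz]: 88 Hz, 96 Hz, 134 Hz, 142 Hz, 180 Hz.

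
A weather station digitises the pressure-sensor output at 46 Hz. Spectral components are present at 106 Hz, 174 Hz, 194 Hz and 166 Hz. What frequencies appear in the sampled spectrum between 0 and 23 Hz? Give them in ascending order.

fs/2 = 23 Hz.
106 Hz mod fs = 14 Hz.
14 Hz ≤ fs/2 = 23 Hz, appears at 14 Hz.
174 Hz mod fs = 36 Hz.
36 Hz > fs/2 = 23 Hz, folds to fs − 36 Hz = 10 Hz.
194 Hz mod fs = 10 Hz.
10 Hz ≤ fs/2 = 23 Hz, appears at 10 Hz.
166 Hz mod fs = 28 Hz.
28 Hz > fs/2 = 23 Hz, folds to fs − 28 Hz = 18 Hz.
Distinct values: {10 Hz, 14 Hz, 18 Hz}.

10 Hz, 14 Hz, 18 Hz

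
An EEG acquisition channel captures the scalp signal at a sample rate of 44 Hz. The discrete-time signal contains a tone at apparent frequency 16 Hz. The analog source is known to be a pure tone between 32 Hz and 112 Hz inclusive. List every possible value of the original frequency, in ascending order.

60 Hz, 72 Hz, 104 Hz

Frequencies that alias to 16 Hz are k·fs ± 16 Hz for integer k ≥ 0.
k=0: 16 Hz.
k=1: 28 Hz, 60 Hz.
k=2: 72 Hz, 104 Hz.
k=3: 116 Hz, 148 Hz.
Within [32 Hz, 112 Hz]: 60 Hz, 72 Hz, 104 Hz.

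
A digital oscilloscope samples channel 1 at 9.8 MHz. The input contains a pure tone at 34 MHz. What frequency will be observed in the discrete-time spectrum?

34 MHz mod fs = 4.6 MHz.
4.6 MHz ≤ fs/2 = 4.9 MHz, appears at 4.6 MHz.

4.6 MHz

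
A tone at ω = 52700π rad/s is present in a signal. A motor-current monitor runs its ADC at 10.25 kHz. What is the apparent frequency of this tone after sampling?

4.4 kHz

ω = 52700π rad/s → f = ω/(2π) = 26350 Hz = 26.35 kHz.
26.35 kHz mod fs = 5.85 kHz.
5.85 kHz > fs/2 = 5.125 kHz, folds to fs − 5.85 kHz = 4.4 kHz.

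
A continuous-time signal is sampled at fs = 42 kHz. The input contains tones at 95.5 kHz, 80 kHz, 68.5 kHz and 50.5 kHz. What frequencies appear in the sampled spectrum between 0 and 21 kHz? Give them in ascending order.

fs/2 = 21 kHz.
95.5 kHz mod fs = 11.5 kHz.
11.5 kHz ≤ fs/2 = 21 kHz, appears at 11.5 kHz.
80 kHz mod fs = 38 kHz.
38 kHz > fs/2 = 21 kHz, folds to fs − 38 kHz = 4 kHz.
68.5 kHz mod fs = 26.5 kHz.
26.5 kHz > fs/2 = 21 kHz, folds to fs − 26.5 kHz = 15.5 kHz.
50.5 kHz mod fs = 8.5 kHz.
8.5 kHz ≤ fs/2 = 21 kHz, appears at 8.5 kHz.
Distinct values: {4 kHz, 8.5 kHz, 11.5 kHz, 15.5 kHz}.

4 kHz, 8.5 kHz, 11.5 kHz, 15.5 kHz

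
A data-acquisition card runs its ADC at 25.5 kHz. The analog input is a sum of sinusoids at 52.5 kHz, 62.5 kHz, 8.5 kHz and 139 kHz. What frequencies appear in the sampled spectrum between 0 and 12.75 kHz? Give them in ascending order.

fs/2 = 12.75 kHz.
52.5 kHz mod fs = 1.5 kHz.
1.5 kHz ≤ fs/2 = 12.75 kHz, appears at 1.5 kHz.
62.5 kHz mod fs = 11.5 kHz.
11.5 kHz ≤ fs/2 = 12.75 kHz, appears at 11.5 kHz.
8.5 kHz ≤ fs/2 = 12.75 kHz, passes unchanged.
139 kHz mod fs = 11.5 kHz.
11.5 kHz ≤ fs/2 = 12.75 kHz, appears at 11.5 kHz.
Distinct values: {1.5 kHz, 8.5 kHz, 11.5 kHz}.

1.5 kHz, 8.5 kHz, 11.5 kHz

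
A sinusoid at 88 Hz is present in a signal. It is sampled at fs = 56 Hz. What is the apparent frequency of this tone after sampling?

88 Hz mod fs = 32 Hz.
32 Hz > fs/2 = 28 Hz, folds to fs − 32 Hz = 24 Hz.

24 Hz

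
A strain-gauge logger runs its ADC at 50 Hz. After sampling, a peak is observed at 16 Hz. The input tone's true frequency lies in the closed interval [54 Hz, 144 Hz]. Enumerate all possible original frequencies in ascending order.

Frequencies that alias to 16 Hz are k·fs ± 16 Hz for integer k ≥ 0.
k=0: 16 Hz.
k=1: 34 Hz, 66 Hz.
k=2: 84 Hz, 116 Hz.
k=3: 134 Hz, 166 Hz.
k=4: 184 Hz, 216 Hz.
Within [54 Hz, 144 Hz]: 66 Hz, 84 Hz, 116 Hz, 134 Hz.

66 Hz, 84 Hz, 116 Hz, 134 Hz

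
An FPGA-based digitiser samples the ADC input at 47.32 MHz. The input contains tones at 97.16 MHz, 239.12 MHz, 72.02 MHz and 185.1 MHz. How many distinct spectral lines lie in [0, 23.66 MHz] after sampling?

fs/2 = 23.66 MHz.
97.16 MHz mod fs = 2.52 MHz.
2.52 MHz ≤ fs/2 = 23.66 MHz, appears at 2.52 MHz.
239.12 MHz mod fs = 2.52 MHz.
2.52 MHz ≤ fs/2 = 23.66 MHz, appears at 2.52 MHz.
72.02 MHz mod fs = 24.7 MHz.
24.7 MHz > fs/2 = 23.66 MHz, folds to fs − 24.7 MHz = 22.62 MHz.
185.1 MHz mod fs = 43.14 MHz.
43.14 MHz > fs/2 = 23.66 MHz, folds to fs − 43.14 MHz = 4.18 MHz.
Distinct values: {2.52 MHz, 4.18 MHz, 22.62 MHz} → 3.

3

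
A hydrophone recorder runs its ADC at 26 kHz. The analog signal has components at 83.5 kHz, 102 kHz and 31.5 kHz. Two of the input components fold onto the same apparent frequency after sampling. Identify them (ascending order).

31.5 kHz, 83.5 kHz

fs/2 = 13 kHz.
83.5 kHz mod fs = 5.5 kHz.
5.5 kHz ≤ fs/2 = 13 kHz, appears at 5.5 kHz.
102 kHz mod fs = 24 kHz.
24 kHz > fs/2 = 13 kHz, folds to fs − 24 kHz = 2 kHz.
31.5 kHz mod fs = 5.5 kHz.
5.5 kHz ≤ fs/2 = 13 kHz, appears at 5.5 kHz.
31.5 kHz and 83.5 kHz both map to 5.5 kHz.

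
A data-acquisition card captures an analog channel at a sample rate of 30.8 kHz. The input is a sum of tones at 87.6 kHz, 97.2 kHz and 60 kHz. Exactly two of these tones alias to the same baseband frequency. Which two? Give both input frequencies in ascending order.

fs/2 = 15.4 kHz.
87.6 kHz mod fs = 26 kHz.
26 kHz > fs/2 = 15.4 kHz, folds to fs − 26 kHz = 4.8 kHz.
97.2 kHz mod fs = 4.8 kHz.
4.8 kHz ≤ fs/2 = 15.4 kHz, appears at 4.8 kHz.
60 kHz mod fs = 29.2 kHz.
29.2 kHz > fs/2 = 15.4 kHz, folds to fs − 29.2 kHz = 1.6 kHz.
87.6 kHz and 97.2 kHz both map to 4.8 kHz.

87.6 kHz, 97.2 kHz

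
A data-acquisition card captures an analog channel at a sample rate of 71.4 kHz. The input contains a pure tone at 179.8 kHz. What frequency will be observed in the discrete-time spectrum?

179.8 kHz mod fs = 37 kHz.
37 kHz > fs/2 = 35.7 kHz, folds to fs − 37 kHz = 34.4 kHz.

34.4 kHz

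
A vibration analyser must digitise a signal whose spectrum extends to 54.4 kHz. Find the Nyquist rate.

Nyquist rate = 2 × 54.4 kHz = 108.8 kHz.

108.8 kHz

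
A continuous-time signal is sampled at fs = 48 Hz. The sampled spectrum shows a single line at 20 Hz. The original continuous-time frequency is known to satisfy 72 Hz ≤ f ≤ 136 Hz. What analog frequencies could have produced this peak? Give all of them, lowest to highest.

Frequencies that alias to 20 Hz are k·fs ± 20 Hz for integer k ≥ 0.
k=0: 20 Hz.
k=1: 28 Hz, 68 Hz.
k=2: 76 Hz, 116 Hz.
k=3: 124 Hz, 164 Hz.
k=4: 172 Hz, 212 Hz.
Within [72 Hz, 136 Hz]: 76 Hz, 116 Hz, 124 Hz.

76 Hz, 116 Hz, 124 Hz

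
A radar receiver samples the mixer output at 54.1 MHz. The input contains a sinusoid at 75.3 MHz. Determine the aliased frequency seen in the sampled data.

75.3 MHz mod fs = 21.2 MHz.
21.2 MHz ≤ fs/2 = 27.05 MHz, appears at 21.2 MHz.

21.2 MHz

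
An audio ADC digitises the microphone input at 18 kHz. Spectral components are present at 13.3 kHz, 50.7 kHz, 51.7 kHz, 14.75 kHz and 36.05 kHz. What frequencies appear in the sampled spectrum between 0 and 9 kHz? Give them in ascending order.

fs/2 = 9 kHz.
13.3 kHz > fs/2 = 9 kHz, folds to fs − 13.3 kHz = 4.7 kHz.
50.7 kHz mod fs = 14.7 kHz.
14.7 kHz > fs/2 = 9 kHz, folds to fs − 14.7 kHz = 3.3 kHz.
51.7 kHz mod fs = 15.7 kHz.
15.7 kHz > fs/2 = 9 kHz, folds to fs − 15.7 kHz = 2.3 kHz.
14.75 kHz > fs/2 = 9 kHz, folds to fs − 14.75 kHz = 3.25 kHz.
36.05 kHz mod fs = 0.05 kHz.
0.05 kHz ≤ fs/2 = 9 kHz, appears at 0.05 kHz.
Distinct values: {0.05 kHz, 2.3 kHz, 3.25 kHz, 3.3 kHz, 4.7 kHz}.

0.05 kHz, 2.3 kHz, 3.25 kHz, 3.3 kHz, 4.7 kHz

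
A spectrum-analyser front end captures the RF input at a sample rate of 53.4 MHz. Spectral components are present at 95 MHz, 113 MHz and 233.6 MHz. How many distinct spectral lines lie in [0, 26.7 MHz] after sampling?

fs/2 = 26.7 MHz.
95 MHz mod fs = 41.6 MHz.
41.6 MHz > fs/2 = 26.7 MHz, folds to fs − 41.6 MHz = 11.8 MHz.
113 MHz mod fs = 6.2 MHz.
6.2 MHz ≤ fs/2 = 26.7 MHz, appears at 6.2 MHz.
233.6 MHz mod fs = 20 MHz.
20 MHz ≤ fs/2 = 26.7 MHz, appears at 20 MHz.
Distinct values: {6.2 MHz, 11.8 MHz, 20 MHz} → 3.

3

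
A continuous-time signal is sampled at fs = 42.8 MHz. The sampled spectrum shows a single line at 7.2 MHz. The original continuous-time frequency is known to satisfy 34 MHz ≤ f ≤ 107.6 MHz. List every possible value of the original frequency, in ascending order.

Frequencies that alias to 7.2 MHz are k·fs ± 7.2 MHz for integer k ≥ 0.
k=0: 7.2 MHz.
k=1: 35.6 MHz, 50 MHz.
k=2: 78.4 MHz, 92.8 MHz.
k=3: 121.2 MHz, 135.6 MHz.
Within [34 MHz, 107.6 MHz]: 35.6 MHz, 50 MHz, 78.4 MHz, 92.8 MHz.

35.6 MHz, 50 MHz, 78.4 MHz, 92.8 MHz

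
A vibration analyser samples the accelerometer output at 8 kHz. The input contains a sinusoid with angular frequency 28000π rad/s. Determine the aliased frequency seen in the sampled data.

2 kHz

ω = 28000π rad/s → f = ω/(2π) = 14000 Hz = 14 kHz.
14 kHz mod fs = 6 kHz.
6 kHz > fs/2 = 4 kHz, folds to fs − 6 kHz = 2 kHz.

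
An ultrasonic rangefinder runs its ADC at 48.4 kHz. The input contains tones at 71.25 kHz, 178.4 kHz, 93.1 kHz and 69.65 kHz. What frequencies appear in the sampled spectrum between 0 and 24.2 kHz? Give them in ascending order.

fs/2 = 24.2 kHz.
71.25 kHz mod fs = 22.85 kHz.
22.85 kHz ≤ fs/2 = 24.2 kHz, appears at 22.85 kHz.
178.4 kHz mod fs = 33.2 kHz.
33.2 kHz > fs/2 = 24.2 kHz, folds to fs − 33.2 kHz = 15.2 kHz.
93.1 kHz mod fs = 44.7 kHz.
44.7 kHz > fs/2 = 24.2 kHz, folds to fs − 44.7 kHz = 3.7 kHz.
69.65 kHz mod fs = 21.25 kHz.
21.25 kHz ≤ fs/2 = 24.2 kHz, appears at 21.25 kHz.
Distinct values: {3.7 kHz, 15.2 kHz, 21.25 kHz, 22.85 kHz}.

3.7 kHz, 15.2 kHz, 21.25 kHz, 22.85 kHz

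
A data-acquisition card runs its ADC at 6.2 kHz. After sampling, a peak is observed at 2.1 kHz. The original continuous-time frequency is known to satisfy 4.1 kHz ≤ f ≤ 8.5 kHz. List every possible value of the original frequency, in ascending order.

4.1 kHz, 8.3 kHz

Frequencies that alias to 2.1 kHz are k·fs ± 2.1 kHz for integer k ≥ 0.
k=0: 2.1 kHz.
k=1: 4.1 kHz, 8.3 kHz.
k=2: 10.3 kHz, 14.5 kHz.
Within [4.1 kHz, 8.5 kHz]: 4.1 kHz, 8.3 kHz.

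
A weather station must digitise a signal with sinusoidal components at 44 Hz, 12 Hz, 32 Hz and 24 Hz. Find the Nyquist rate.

Highest-frequency component: 44 Hz.
Nyquist rate = 2 × 44 Hz = 88 Hz.

88 Hz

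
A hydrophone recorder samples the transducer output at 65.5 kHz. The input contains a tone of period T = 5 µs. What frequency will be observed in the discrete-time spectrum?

T = 5 µs → f = 1/T = 200 kHz.
200 kHz mod fs = 3.5 kHz.
3.5 kHz ≤ fs/2 = 32.75 kHz, appears at 3.5 kHz.

3.5 kHz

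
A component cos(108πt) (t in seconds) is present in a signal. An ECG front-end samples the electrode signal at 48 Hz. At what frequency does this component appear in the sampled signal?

ω = 108π rad/s → f = ω/(2π) = 54 Hz.
54 Hz mod fs = 6 Hz.
6 Hz ≤ fs/2 = 24 Hz, appears at 6 Hz.

6 Hz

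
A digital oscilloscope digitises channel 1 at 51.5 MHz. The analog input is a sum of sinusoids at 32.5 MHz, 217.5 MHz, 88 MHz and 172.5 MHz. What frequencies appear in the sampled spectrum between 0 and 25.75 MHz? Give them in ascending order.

11.5 MHz, 15 MHz, 18 MHz, 19 MHz

fs/2 = 25.75 MHz.
32.5 MHz > fs/2 = 25.75 MHz, folds to fs − 32.5 MHz = 19 MHz.
217.5 MHz mod fs = 11.5 MHz.
11.5 MHz ≤ fs/2 = 25.75 MHz, appears at 11.5 MHz.
88 MHz mod fs = 36.5 MHz.
36.5 MHz > fs/2 = 25.75 MHz, folds to fs − 36.5 MHz = 15 MHz.
172.5 MHz mod fs = 18 MHz.
18 MHz ≤ fs/2 = 25.75 MHz, appears at 18 MHz.
Distinct values: {11.5 MHz, 15 MHz, 18 MHz, 19 MHz}.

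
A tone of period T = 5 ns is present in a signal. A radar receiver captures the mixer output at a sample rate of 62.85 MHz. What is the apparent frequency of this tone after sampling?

11.45 MHz

T = 5 ns → f = 1/T = 200 MHz.
200 MHz mod fs = 11.45 MHz.
11.45 MHz ≤ fs/2 = 31.425 MHz, appears at 11.45 MHz.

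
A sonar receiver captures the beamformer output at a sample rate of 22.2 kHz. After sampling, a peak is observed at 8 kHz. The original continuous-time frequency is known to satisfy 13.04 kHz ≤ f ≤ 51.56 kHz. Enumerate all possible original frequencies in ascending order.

Frequencies that alias to 8 kHz are k·fs ± 8 kHz for integer k ≥ 0.
k=0: 8 kHz.
k=1: 14.2 kHz, 30.2 kHz.
k=2: 36.4 kHz, 52.4 kHz.
k=3: 58.6 kHz, 74.6 kHz.
Within [13.04 kHz, 51.56 kHz]: 14.2 kHz, 30.2 kHz, 36.4 kHz.

14.2 kHz, 30.2 kHz, 36.4 kHz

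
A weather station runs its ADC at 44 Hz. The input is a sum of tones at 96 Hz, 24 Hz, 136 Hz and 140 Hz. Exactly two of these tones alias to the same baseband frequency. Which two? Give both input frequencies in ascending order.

fs/2 = 22 Hz.
96 Hz mod fs = 8 Hz.
8 Hz ≤ fs/2 = 22 Hz, appears at 8 Hz.
24 Hz > fs/2 = 22 Hz, folds to fs − 24 Hz = 20 Hz.
136 Hz mod fs = 4 Hz.
4 Hz ≤ fs/2 = 22 Hz, appears at 4 Hz.
140 Hz mod fs = 8 Hz.
8 Hz ≤ fs/2 = 22 Hz, appears at 8 Hz.
96 Hz and 140 Hz both map to 8 Hz.

96 Hz, 140 Hz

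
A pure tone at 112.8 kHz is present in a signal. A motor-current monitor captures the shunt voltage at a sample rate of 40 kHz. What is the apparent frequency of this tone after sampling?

7.2 kHz

112.8 kHz mod fs = 32.8 kHz.
32.8 kHz > fs/2 = 20 kHz, folds to fs − 32.8 kHz = 7.2 kHz.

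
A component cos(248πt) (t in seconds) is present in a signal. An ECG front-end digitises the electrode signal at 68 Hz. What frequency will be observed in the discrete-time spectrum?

12 Hz

ω = 248π rad/s → f = ω/(2π) = 124 Hz.
124 Hz mod fs = 56 Hz.
56 Hz > fs/2 = 34 Hz, folds to fs − 56 Hz = 12 Hz.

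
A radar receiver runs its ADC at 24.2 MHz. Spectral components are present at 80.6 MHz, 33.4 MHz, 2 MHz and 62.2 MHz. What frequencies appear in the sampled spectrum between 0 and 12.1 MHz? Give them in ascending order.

2 MHz, 8 MHz, 9.2 MHz, 10.4 MHz

fs/2 = 12.1 MHz.
80.6 MHz mod fs = 8 MHz.
8 MHz ≤ fs/2 = 12.1 MHz, appears at 8 MHz.
33.4 MHz mod fs = 9.2 MHz.
9.2 MHz ≤ fs/2 = 12.1 MHz, appears at 9.2 MHz.
2 MHz ≤ fs/2 = 12.1 MHz, passes unchanged.
62.2 MHz mod fs = 13.8 MHz.
13.8 MHz > fs/2 = 12.1 MHz, folds to fs − 13.8 MHz = 10.4 MHz.
Distinct values: {2 MHz, 8 MHz, 9.2 MHz, 10.4 MHz}.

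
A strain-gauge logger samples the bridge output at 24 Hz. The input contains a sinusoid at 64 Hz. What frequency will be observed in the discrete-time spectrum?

8 Hz

64 Hz mod fs = 16 Hz.
16 Hz > fs/2 = 12 Hz, folds to fs − 16 Hz = 8 Hz.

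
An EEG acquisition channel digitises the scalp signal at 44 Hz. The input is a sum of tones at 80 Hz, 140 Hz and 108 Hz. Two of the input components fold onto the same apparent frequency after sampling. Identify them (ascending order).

80 Hz, 140 Hz

fs/2 = 22 Hz.
80 Hz mod fs = 36 Hz.
36 Hz > fs/2 = 22 Hz, folds to fs − 36 Hz = 8 Hz.
140 Hz mod fs = 8 Hz.
8 Hz ≤ fs/2 = 22 Hz, appears at 8 Hz.
108 Hz mod fs = 20 Hz.
20 Hz ≤ fs/2 = 22 Hz, appears at 20 Hz.
80 Hz and 140 Hz both map to 8 Hz.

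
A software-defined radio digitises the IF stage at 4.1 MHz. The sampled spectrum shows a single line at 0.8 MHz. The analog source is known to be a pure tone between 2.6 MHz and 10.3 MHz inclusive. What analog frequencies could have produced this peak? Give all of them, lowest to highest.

3.3 MHz, 4.9 MHz, 7.4 MHz, 9 MHz

Frequencies that alias to 0.8 MHz are k·fs ± 0.8 MHz for integer k ≥ 0.
k=0: 0.8 MHz.
k=1: 3.3 MHz, 4.9 MHz.
k=2: 7.4 MHz, 9 MHz.
k=3: 11.5 MHz, 13.1 MHz.
Within [2.6 MHz, 10.3 MHz]: 3.3 MHz, 4.9 MHz, 7.4 MHz, 9 MHz.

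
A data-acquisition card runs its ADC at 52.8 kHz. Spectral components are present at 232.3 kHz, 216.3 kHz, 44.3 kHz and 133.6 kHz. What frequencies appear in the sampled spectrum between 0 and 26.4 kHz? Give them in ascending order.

fs/2 = 26.4 kHz.
232.3 kHz mod fs = 21.1 kHz.
21.1 kHz ≤ fs/2 = 26.4 kHz, appears at 21.1 kHz.
216.3 kHz mod fs = 5.1 kHz.
5.1 kHz ≤ fs/2 = 26.4 kHz, appears at 5.1 kHz.
44.3 kHz > fs/2 = 26.4 kHz, folds to fs − 44.3 kHz = 8.5 kHz.
133.6 kHz mod fs = 28 kHz.
28 kHz > fs/2 = 26.4 kHz, folds to fs − 28 kHz = 24.8 kHz.
Distinct values: {5.1 kHz, 8.5 kHz, 21.1 kHz, 24.8 kHz}.

5.1 kHz, 8.5 kHz, 21.1 kHz, 24.8 kHz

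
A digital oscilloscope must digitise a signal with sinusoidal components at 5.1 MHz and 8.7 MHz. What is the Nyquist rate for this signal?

17.4 MHz

Highest-frequency component: 8.7 MHz.
Nyquist rate = 2 × 8.7 MHz = 17.4 MHz.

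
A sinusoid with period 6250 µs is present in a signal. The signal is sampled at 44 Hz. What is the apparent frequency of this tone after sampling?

16 Hz

T = 6250 µs → f = 1/T = 160 Hz.
160 Hz mod fs = 28 Hz.
28 Hz > fs/2 = 22 Hz, folds to fs − 28 Hz = 16 Hz.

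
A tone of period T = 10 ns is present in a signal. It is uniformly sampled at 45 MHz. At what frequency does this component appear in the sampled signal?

T = 10 ns → f = 1/T = 100 MHz.
100 MHz mod fs = 10 MHz.
10 MHz ≤ fs/2 = 22.5 MHz, appears at 10 MHz.

10 MHz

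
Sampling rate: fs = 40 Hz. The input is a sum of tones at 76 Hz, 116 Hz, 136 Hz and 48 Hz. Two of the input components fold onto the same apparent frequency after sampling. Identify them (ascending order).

76 Hz, 116 Hz

fs/2 = 20 Hz.
76 Hz mod fs = 36 Hz.
36 Hz > fs/2 = 20 Hz, folds to fs − 36 Hz = 4 Hz.
116 Hz mod fs = 36 Hz.
36 Hz > fs/2 = 20 Hz, folds to fs − 36 Hz = 4 Hz.
136 Hz mod fs = 16 Hz.
16 Hz ≤ fs/2 = 20 Hz, appears at 16 Hz.
48 Hz mod fs = 8 Hz.
8 Hz ≤ fs/2 = 20 Hz, appears at 8 Hz.
76 Hz and 116 Hz both map to 4 Hz.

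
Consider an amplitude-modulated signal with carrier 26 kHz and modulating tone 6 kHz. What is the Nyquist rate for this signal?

AM sidebands sit at fc ± fm = 20 kHz and 32 kHz.
Highest-frequency component: 32 kHz.
Nyquist rate = 2 × 32 kHz = 64 kHz.

64 kHz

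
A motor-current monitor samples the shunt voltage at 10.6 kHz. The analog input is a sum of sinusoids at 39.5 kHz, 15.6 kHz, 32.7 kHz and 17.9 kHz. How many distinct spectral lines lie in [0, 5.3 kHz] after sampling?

fs/2 = 5.3 kHz.
39.5 kHz mod fs = 7.7 kHz.
7.7 kHz > fs/2 = 5.3 kHz, folds to fs − 7.7 kHz = 2.9 kHz.
15.6 kHz mod fs = 5 kHz.
5 kHz ≤ fs/2 = 5.3 kHz, appears at 5 kHz.
32.7 kHz mod fs = 0.9 kHz.
0.9 kHz ≤ fs/2 = 5.3 kHz, appears at 0.9 kHz.
17.9 kHz mod fs = 7.3 kHz.
7.3 kHz > fs/2 = 5.3 kHz, folds to fs − 7.3 kHz = 3.3 kHz.
Distinct values: {0.9 kHz, 2.9 kHz, 3.3 kHz, 5 kHz} → 4.

4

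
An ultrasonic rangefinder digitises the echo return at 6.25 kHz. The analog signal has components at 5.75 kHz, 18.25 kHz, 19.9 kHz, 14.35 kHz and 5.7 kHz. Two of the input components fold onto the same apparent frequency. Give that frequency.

0.5 kHz

fs/2 = 3.125 kHz.
5.75 kHz > fs/2 = 3.125 kHz, folds to fs − 5.75 kHz = 0.5 kHz.
18.25 kHz mod fs = 5.75 kHz.
5.75 kHz > fs/2 = 3.125 kHz, folds to fs − 5.75 kHz = 0.5 kHz.
19.9 kHz mod fs = 1.15 kHz.
1.15 kHz ≤ fs/2 = 3.125 kHz, appears at 1.15 kHz.
14.35 kHz mod fs = 1.85 kHz.
1.85 kHz ≤ fs/2 = 3.125 kHz, appears at 1.85 kHz.
5.7 kHz > fs/2 = 3.125 kHz, folds to fs − 5.7 kHz = 0.55 kHz.
5.75 kHz and 18.25 kHz both map to 0.5 kHz.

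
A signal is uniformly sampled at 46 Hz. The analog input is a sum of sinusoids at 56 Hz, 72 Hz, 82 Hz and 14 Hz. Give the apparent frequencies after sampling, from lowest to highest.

fs/2 = 23 Hz.
56 Hz mod fs = 10 Hz.
10 Hz ≤ fs/2 = 23 Hz, appears at 10 Hz.
72 Hz mod fs = 26 Hz.
26 Hz > fs/2 = 23 Hz, folds to fs − 26 Hz = 20 Hz.
82 Hz mod fs = 36 Hz.
36 Hz > fs/2 = 23 Hz, folds to fs − 36 Hz = 10 Hz.
14 Hz ≤ fs/2 = 23 Hz, passes unchanged.
Distinct values: {10 Hz, 14 Hz, 20 Hz}.

10 Hz, 14 Hz, 20 Hz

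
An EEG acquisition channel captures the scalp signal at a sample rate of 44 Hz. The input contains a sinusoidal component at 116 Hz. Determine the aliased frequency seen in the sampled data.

16 Hz

116 Hz mod fs = 28 Hz.
28 Hz > fs/2 = 22 Hz, folds to fs − 28 Hz = 16 Hz.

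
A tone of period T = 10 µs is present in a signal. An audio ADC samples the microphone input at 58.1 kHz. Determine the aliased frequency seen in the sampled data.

T = 10 µs → f = 1/T = 100 kHz.
100 kHz mod fs = 41.9 kHz.
41.9 kHz > fs/2 = 29.05 kHz, folds to fs − 41.9 kHz = 16.2 kHz.

16.2 kHz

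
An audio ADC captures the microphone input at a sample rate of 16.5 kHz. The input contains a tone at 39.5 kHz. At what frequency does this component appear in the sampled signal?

6.5 kHz

39.5 kHz mod fs = 6.5 kHz.
6.5 kHz ≤ fs/2 = 8.25 kHz, appears at 6.5 kHz.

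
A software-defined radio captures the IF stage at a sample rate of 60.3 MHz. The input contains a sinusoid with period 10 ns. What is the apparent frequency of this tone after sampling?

20.6 MHz

T = 10 ns → f = 1/T = 100 MHz.
100 MHz mod fs = 39.7 MHz.
39.7 MHz > fs/2 = 30.15 MHz, folds to fs − 39.7 MHz = 20.6 MHz.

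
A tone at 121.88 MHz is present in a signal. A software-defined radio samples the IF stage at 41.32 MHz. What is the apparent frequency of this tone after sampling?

2.08 MHz

121.88 MHz mod fs = 39.24 MHz.
39.24 MHz > fs/2 = 20.66 MHz, folds to fs − 39.24 MHz = 2.08 MHz.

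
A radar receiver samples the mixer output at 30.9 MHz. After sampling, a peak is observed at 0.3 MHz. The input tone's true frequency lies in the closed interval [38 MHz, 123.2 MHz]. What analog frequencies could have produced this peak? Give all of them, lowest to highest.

61.5 MHz, 62.1 MHz, 92.4 MHz, 93 MHz

Frequencies that alias to 0.3 MHz are k·fs ± 0.3 MHz for integer k ≥ 0.
k=0: 0.3 MHz.
k=1: 30.6 MHz, 31.2 MHz.
k=2: 61.5 MHz, 62.1 MHz.
k=3: 92.4 MHz, 93 MHz.
k=4: 123.3 MHz, 123.9 MHz.
Within [38 MHz, 123.2 MHz]: 61.5 MHz, 62.1 MHz, 92.4 MHz, 93 MHz.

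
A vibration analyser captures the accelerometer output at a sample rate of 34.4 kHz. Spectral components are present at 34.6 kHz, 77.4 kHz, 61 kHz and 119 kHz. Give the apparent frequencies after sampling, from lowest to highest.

fs/2 = 17.2 kHz.
34.6 kHz mod fs = 0.2 kHz.
0.2 kHz ≤ fs/2 = 17.2 kHz, appears at 0.2 kHz.
77.4 kHz mod fs = 8.6 kHz.
8.6 kHz ≤ fs/2 = 17.2 kHz, appears at 8.6 kHz.
61 kHz mod fs = 26.6 kHz.
26.6 kHz > fs/2 = 17.2 kHz, folds to fs − 26.6 kHz = 7.8 kHz.
119 kHz mod fs = 15.8 kHz.
15.8 kHz ≤ fs/2 = 17.2 kHz, appears at 15.8 kHz.
Distinct values: {0.2 kHz, 7.8 kHz, 8.6 kHz, 15.8 kHz}.

0.2 kHz, 7.8 kHz, 8.6 kHz, 15.8 kHz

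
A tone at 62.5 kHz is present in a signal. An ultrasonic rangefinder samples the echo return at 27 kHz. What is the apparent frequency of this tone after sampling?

62.5 kHz mod fs = 8.5 kHz.
8.5 kHz ≤ fs/2 = 13.5 kHz, appears at 8.5 kHz.

8.5 kHz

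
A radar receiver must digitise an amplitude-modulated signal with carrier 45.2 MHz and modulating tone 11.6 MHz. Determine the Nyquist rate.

113.6 MHz

AM sidebands sit at fc ± fm = 33.6 MHz and 56.8 MHz.
Highest-frequency component: 56.8 MHz.
Nyquist rate = 2 × 56.8 MHz = 113.6 MHz.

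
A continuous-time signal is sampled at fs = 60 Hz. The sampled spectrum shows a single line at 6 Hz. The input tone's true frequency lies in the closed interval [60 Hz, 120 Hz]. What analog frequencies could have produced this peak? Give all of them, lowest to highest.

Frequencies that alias to 6 Hz are k·fs ± 6 Hz for integer k ≥ 0.
k=0: 6 Hz.
k=1: 54 Hz, 66 Hz.
k=2: 114 Hz, 126 Hz.
k=3: 174 Hz, 186 Hz.
Within [60 Hz, 120 Hz]: 66 Hz, 114 Hz.

66 Hz, 114 Hz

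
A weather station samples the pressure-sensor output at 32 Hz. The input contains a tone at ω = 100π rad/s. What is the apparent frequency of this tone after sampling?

ω = 100π rad/s → f = ω/(2π) = 50 Hz.
50 Hz mod fs = 18 Hz.
18 Hz > fs/2 = 16 Hz, folds to fs − 18 Hz = 14 Hz.

14 Hz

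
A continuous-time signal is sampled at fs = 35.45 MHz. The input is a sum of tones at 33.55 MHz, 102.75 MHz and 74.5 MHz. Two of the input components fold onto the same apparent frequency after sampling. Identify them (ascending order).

74.5 MHz, 102.75 MHz

fs/2 = 17.725 MHz.
33.55 MHz > fs/2 = 17.725 MHz, folds to fs − 33.55 MHz = 1.9 MHz.
102.75 MHz mod fs = 31.85 MHz.
31.85 MHz > fs/2 = 17.725 MHz, folds to fs − 31.85 MHz = 3.6 MHz.
74.5 MHz mod fs = 3.6 MHz.
3.6 MHz ≤ fs/2 = 17.725 MHz, appears at 3.6 MHz.
74.5 MHz and 102.75 MHz both map to 3.6 MHz.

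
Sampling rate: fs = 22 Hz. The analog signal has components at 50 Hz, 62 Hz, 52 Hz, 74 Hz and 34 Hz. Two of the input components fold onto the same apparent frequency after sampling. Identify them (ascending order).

fs/2 = 11 Hz.
50 Hz mod fs = 6 Hz.
6 Hz ≤ fs/2 = 11 Hz, appears at 6 Hz.
62 Hz mod fs = 18 Hz.
18 Hz > fs/2 = 11 Hz, folds to fs − 18 Hz = 4 Hz.
52 Hz mod fs = 8 Hz.
8 Hz ≤ fs/2 = 11 Hz, appears at 8 Hz.
74 Hz mod fs = 8 Hz.
8 Hz ≤ fs/2 = 11 Hz, appears at 8 Hz.
34 Hz mod fs = 12 Hz.
12 Hz > fs/2 = 11 Hz, folds to fs − 12 Hz = 10 Hz.
52 Hz and 74 Hz both map to 8 Hz.

52 Hz, 74 Hz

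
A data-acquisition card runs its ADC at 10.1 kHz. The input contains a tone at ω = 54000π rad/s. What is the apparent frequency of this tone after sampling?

ω = 54000π rad/s → f = ω/(2π) = 27000 Hz = 27 kHz.
27 kHz mod fs = 6.8 kHz.
6.8 kHz > fs/2 = 5.05 kHz, folds to fs − 6.8 kHz = 3.3 kHz.

3.3 kHz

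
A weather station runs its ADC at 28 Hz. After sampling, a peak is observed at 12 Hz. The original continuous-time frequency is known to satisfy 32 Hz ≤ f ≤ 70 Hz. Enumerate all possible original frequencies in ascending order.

Frequencies that alias to 12 Hz are k·fs ± 12 Hz for integer k ≥ 0.
k=0: 12 Hz.
k=1: 16 Hz, 40 Hz.
k=2: 44 Hz, 68 Hz.
k=3: 72 Hz, 96 Hz.
Within [32 Hz, 70 Hz]: 40 Hz, 44 Hz, 68 Hz.

40 Hz, 44 Hz, 68 Hz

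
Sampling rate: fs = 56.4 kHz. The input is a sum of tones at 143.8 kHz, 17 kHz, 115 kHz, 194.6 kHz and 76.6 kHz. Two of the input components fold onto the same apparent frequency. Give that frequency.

25.4 kHz

fs/2 = 28.2 kHz.
143.8 kHz mod fs = 31 kHz.
31 kHz > fs/2 = 28.2 kHz, folds to fs − 31 kHz = 25.4 kHz.
17 kHz ≤ fs/2 = 28.2 kHz, passes unchanged.
115 kHz mod fs = 2.2 kHz.
2.2 kHz ≤ fs/2 = 28.2 kHz, appears at 2.2 kHz.
194.6 kHz mod fs = 25.4 kHz.
25.4 kHz ≤ fs/2 = 28.2 kHz, appears at 25.4 kHz.
76.6 kHz mod fs = 20.2 kHz.
20.2 kHz ≤ fs/2 = 28.2 kHz, appears at 20.2 kHz.
143.8 kHz and 194.6 kHz both map to 25.4 kHz.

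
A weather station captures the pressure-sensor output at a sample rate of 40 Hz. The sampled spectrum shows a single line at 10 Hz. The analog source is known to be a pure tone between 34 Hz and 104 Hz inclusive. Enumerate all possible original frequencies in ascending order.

50 Hz, 70 Hz, 90 Hz

Frequencies that alias to 10 Hz are k·fs ± 10 Hz for integer k ≥ 0.
k=0: 10 Hz.
k=1: 30 Hz, 50 Hz.
k=2: 70 Hz, 90 Hz.
k=3: 110 Hz, 130 Hz.
Within [34 Hz, 104 Hz]: 50 Hz, 70 Hz, 90 Hz.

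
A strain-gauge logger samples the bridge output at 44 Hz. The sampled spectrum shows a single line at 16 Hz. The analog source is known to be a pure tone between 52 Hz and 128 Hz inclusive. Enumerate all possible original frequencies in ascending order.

Frequencies that alias to 16 Hz are k·fs ± 16 Hz for integer k ≥ 0.
k=0: 16 Hz.
k=1: 28 Hz, 60 Hz.
k=2: 72 Hz, 104 Hz.
k=3: 116 Hz, 148 Hz.
k=4: 160 Hz, 192 Hz.
Within [52 Hz, 128 Hz]: 60 Hz, 72 Hz, 104 Hz, 116 Hz.

60 Hz, 72 Hz, 104 Hz, 116 Hz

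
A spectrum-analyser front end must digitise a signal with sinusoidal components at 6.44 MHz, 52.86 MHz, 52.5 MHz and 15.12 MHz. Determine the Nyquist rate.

105.72 MHz

Highest-frequency component: 52.86 MHz.
Nyquist rate = 2 × 52.86 MHz = 105.72 MHz.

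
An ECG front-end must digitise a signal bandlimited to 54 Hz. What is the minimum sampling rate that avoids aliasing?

Nyquist rate = 2 × 54 Hz = 108 Hz.

108 Hz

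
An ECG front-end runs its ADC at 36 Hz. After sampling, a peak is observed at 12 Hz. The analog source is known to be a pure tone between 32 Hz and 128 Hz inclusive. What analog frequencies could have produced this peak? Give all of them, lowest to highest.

48 Hz, 60 Hz, 84 Hz, 96 Hz, 120 Hz

Frequencies that alias to 12 Hz are k·fs ± 12 Hz for integer k ≥ 0.
k=0: 12 Hz.
k=1: 24 Hz, 48 Hz.
k=2: 60 Hz, 84 Hz.
k=3: 96 Hz, 120 Hz.
k=4: 132 Hz, 156 Hz.
Within [32 Hz, 128 Hz]: 48 Hz, 60 Hz, 84 Hz, 96 Hz, 120 Hz.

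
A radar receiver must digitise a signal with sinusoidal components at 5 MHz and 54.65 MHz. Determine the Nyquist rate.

Highest-frequency component: 54.65 MHz.
Nyquist rate = 2 × 54.65 MHz = 109.3 MHz.

109.3 MHz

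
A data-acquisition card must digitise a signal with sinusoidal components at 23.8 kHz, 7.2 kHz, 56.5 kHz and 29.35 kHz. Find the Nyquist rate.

113 kHz

Highest-frequency component: 56.5 kHz.
Nyquist rate = 2 × 56.5 kHz = 113 kHz.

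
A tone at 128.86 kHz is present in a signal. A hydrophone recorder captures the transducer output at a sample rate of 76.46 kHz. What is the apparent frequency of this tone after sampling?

128.86 kHz mod fs = 52.4 kHz.
52.4 kHz > fs/2 = 38.23 kHz, folds to fs − 52.4 kHz = 24.06 kHz.

24.06 kHz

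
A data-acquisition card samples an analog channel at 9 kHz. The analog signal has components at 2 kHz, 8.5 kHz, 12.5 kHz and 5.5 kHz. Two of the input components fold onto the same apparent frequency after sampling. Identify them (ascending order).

fs/2 = 4.5 kHz.
2 kHz ≤ fs/2 = 4.5 kHz, passes unchanged.
8.5 kHz > fs/2 = 4.5 kHz, folds to fs − 8.5 kHz = 0.5 kHz.
12.5 kHz mod fs = 3.5 kHz.
3.5 kHz ≤ fs/2 = 4.5 kHz, appears at 3.5 kHz.
5.5 kHz > fs/2 = 4.5 kHz, folds to fs − 5.5 kHz = 3.5 kHz.
5.5 kHz and 12.5 kHz both map to 3.5 kHz.

5.5 kHz, 12.5 kHz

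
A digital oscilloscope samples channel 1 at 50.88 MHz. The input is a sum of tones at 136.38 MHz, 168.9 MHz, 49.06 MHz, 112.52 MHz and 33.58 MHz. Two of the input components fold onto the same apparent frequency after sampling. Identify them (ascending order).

136.38 MHz, 168.9 MHz

fs/2 = 25.44 MHz.
136.38 MHz mod fs = 34.62 MHz.
34.62 MHz > fs/2 = 25.44 MHz, folds to fs − 34.62 MHz = 16.26 MHz.
168.9 MHz mod fs = 16.26 MHz.
16.26 MHz ≤ fs/2 = 25.44 MHz, appears at 16.26 MHz.
49.06 MHz > fs/2 = 25.44 MHz, folds to fs − 49.06 MHz = 1.82 MHz.
112.52 MHz mod fs = 10.76 MHz.
10.76 MHz ≤ fs/2 = 25.44 MHz, appears at 10.76 MHz.
33.58 MHz > fs/2 = 25.44 MHz, folds to fs − 33.58 MHz = 17.3 MHz.
136.38 MHz and 168.9 MHz both map to 16.26 MHz.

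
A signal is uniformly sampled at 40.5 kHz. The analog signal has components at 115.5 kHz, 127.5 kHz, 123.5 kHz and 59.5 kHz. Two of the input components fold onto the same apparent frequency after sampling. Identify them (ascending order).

115.5 kHz, 127.5 kHz

fs/2 = 20.25 kHz.
115.5 kHz mod fs = 34.5 kHz.
34.5 kHz > fs/2 = 20.25 kHz, folds to fs − 34.5 kHz = 6 kHz.
127.5 kHz mod fs = 6 kHz.
6 kHz ≤ fs/2 = 20.25 kHz, appears at 6 kHz.
123.5 kHz mod fs = 2 kHz.
2 kHz ≤ fs/2 = 20.25 kHz, appears at 2 kHz.
59.5 kHz mod fs = 19 kHz.
19 kHz ≤ fs/2 = 20.25 kHz, appears at 19 kHz.
115.5 kHz and 127.5 kHz both map to 6 kHz.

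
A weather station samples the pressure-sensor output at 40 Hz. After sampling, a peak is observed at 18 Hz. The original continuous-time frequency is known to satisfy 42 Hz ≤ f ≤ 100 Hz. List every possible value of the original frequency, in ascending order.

Frequencies that alias to 18 Hz are k·fs ± 18 Hz for integer k ≥ 0.
k=0: 18 Hz.
k=1: 22 Hz, 58 Hz.
k=2: 62 Hz, 98 Hz.
k=3: 102 Hz, 138 Hz.
Within [42 Hz, 100 Hz]: 58 Hz, 62 Hz, 98 Hz.

58 Hz, 62 Hz, 98 Hz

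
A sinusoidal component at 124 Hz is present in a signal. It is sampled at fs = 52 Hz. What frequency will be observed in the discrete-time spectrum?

20 Hz

124 Hz mod fs = 20 Hz.
20 Hz ≤ fs/2 = 26 Hz, appears at 20 Hz.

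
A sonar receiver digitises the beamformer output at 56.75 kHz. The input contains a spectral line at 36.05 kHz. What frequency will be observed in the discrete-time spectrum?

20.7 kHz

36.05 kHz > fs/2 = 28.375 kHz, folds to fs − 36.05 kHz = 20.7 kHz.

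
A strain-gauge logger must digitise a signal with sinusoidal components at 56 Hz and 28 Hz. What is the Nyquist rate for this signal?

112 Hz

Highest-frequency component: 56 Hz.
Nyquist rate = 2 × 56 Hz = 112 Hz.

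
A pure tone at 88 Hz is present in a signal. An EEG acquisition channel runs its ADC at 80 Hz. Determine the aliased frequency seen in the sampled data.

8 Hz

88 Hz mod fs = 8 Hz.
8 Hz ≤ fs/2 = 40 Hz, appears at 8 Hz.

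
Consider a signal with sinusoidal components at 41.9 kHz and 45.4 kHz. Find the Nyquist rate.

90.8 kHz

Highest-frequency component: 45.4 kHz.
Nyquist rate = 2 × 45.4 kHz = 90.8 kHz.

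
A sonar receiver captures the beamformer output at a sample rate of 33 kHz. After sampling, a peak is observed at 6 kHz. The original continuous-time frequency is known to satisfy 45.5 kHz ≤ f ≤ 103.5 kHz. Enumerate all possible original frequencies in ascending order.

Frequencies that alias to 6 kHz are k·fs ± 6 kHz for integer k ≥ 0.
k=0: 6 kHz.
k=1: 27 kHz, 39 kHz.
k=2: 60 kHz, 72 kHz.
k=3: 93 kHz, 105 kHz.
k=4: 126 kHz, 138 kHz.
Within [45.5 kHz, 103.5 kHz]: 60 kHz, 72 kHz, 93 kHz.

60 kHz, 72 kHz, 93 kHz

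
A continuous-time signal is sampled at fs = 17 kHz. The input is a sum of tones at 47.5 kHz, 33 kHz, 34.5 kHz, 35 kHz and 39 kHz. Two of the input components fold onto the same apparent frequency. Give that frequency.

fs/2 = 8.5 kHz.
47.5 kHz mod fs = 13.5 kHz.
13.5 kHz > fs/2 = 8.5 kHz, folds to fs − 13.5 kHz = 3.5 kHz.
33 kHz mod fs = 16 kHz.
16 kHz > fs/2 = 8.5 kHz, folds to fs − 16 kHz = 1 kHz.
34.5 kHz mod fs = 0.5 kHz.
0.5 kHz ≤ fs/2 = 8.5 kHz, appears at 0.5 kHz.
35 kHz mod fs = 1 kHz.
1 kHz ≤ fs/2 = 8.5 kHz, appears at 1 kHz.
39 kHz mod fs = 5 kHz.
5 kHz ≤ fs/2 = 8.5 kHz, appears at 5 kHz.
33 kHz and 35 kHz both map to 1 kHz.

1 kHz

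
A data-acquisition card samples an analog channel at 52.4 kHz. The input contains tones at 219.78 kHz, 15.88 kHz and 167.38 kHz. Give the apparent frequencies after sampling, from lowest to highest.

fs/2 = 26.2 kHz.
219.78 kHz mod fs = 10.18 kHz.
10.18 kHz ≤ fs/2 = 26.2 kHz, appears at 10.18 kHz.
15.88 kHz ≤ fs/2 = 26.2 kHz, passes unchanged.
167.38 kHz mod fs = 10.18 kHz.
10.18 kHz ≤ fs/2 = 26.2 kHz, appears at 10.18 kHz.
Distinct values: {10.18 kHz, 15.88 kHz}.

10.18 kHz, 15.88 kHz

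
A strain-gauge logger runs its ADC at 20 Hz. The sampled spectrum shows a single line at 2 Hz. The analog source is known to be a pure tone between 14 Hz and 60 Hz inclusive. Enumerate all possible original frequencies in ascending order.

18 Hz, 22 Hz, 38 Hz, 42 Hz, 58 Hz

Frequencies that alias to 2 Hz are k·fs ± 2 Hz for integer k ≥ 0.
k=0: 2 Hz.
k=1: 18 Hz, 22 Hz.
k=2: 38 Hz, 42 Hz.
k=3: 58 Hz, 62 Hz.
k=4: 78 Hz, 82 Hz.
Within [14 Hz, 60 Hz]: 18 Hz, 22 Hz, 38 Hz, 42 Hz, 58 Hz.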